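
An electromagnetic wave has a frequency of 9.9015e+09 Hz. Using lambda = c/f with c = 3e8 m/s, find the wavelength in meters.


lambda = c / f = 3.0000e+08 / 9.9015e+09 = 0.03030 m

0.03030 m


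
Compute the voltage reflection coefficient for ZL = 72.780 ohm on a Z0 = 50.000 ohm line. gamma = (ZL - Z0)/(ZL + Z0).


gamma = (72.780 - 50.000) / (72.780 + 50.000) = 0.1855

0.1855


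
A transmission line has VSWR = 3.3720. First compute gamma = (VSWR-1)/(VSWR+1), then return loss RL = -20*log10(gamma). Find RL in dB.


gamma = (3.3720 - 1) / (3.3720 + 1) = 0.5425435
RL = -20 * log10(0.5425435) = 5.311 dB

5.311 dB


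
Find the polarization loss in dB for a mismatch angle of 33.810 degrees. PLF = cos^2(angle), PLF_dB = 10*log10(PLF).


PLF_linear = cos^2(33.810 deg) = 0.6903738
PLF_dB = 10 * log10(0.6903738) = -1.609 dB

-1.609 dB


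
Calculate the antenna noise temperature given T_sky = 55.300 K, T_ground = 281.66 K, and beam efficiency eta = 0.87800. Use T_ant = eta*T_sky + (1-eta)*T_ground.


T_ant = 0.87800 * 55.300 + (1 - 0.87800) * 281.66 = 82.92 K

82.92 K


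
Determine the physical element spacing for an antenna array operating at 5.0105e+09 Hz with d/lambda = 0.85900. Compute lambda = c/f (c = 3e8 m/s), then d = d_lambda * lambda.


lambda = c / f = 3.0000e+08 / 5.0105e+09 = 0.05987426 m
d = 0.85900 * 0.05987426 = 0.05143 m

0.05143 m


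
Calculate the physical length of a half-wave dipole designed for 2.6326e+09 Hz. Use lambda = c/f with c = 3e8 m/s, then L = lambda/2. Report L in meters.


lambda = c / f = 3.0000e+08 / 2.6326e+09 = 0.1139558 m
L = lambda / 2 = 0.1139558 / 2 = 0.05698 m

0.05698 m


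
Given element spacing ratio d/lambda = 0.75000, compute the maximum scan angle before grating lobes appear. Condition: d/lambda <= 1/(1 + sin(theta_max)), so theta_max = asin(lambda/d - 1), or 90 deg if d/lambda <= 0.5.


lambda/d - 1 = 1/0.75000 - 1 = 0.3333333
theta_max = asin(0.3333333) = 19.47 deg

19.47 deg


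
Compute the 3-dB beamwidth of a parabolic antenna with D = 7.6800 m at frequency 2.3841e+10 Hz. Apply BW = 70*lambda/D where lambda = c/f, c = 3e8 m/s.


lambda = c / f = 3.0000e+08 / 2.3841e+10 = 0.01258336 m
BW = 70 * 0.01258336 / 7.6800 = 0.1147 deg

0.1147 deg


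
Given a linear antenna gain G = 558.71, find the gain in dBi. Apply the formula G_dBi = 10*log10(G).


G_dBi = 10 * log10(558.71) = 27.47 dBi

27.47 dBi


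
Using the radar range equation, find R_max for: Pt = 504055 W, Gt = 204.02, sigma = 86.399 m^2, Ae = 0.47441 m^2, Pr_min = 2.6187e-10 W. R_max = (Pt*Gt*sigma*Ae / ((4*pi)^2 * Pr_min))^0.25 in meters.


R^4 = 504055*204.02*86.399*0.47441 / ((4*pi)^2 * 2.6187e-10) = 1.019313e+17
R_max = 1.019313e+17^0.25 = 17868 m

17868 m


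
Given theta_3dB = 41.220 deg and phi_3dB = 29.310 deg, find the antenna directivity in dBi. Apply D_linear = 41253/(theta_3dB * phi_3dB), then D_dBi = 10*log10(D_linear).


D_linear = 41253 / (41.220 * 29.310) = 34.14536
D_dBi = 10 * log10(34.14536) = 15.33 dBi

15.33 dBi


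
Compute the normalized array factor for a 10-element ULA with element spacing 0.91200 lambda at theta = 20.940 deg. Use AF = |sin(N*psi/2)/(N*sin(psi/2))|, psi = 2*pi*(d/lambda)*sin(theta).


psi = 2*pi*0.91200*sin(20.940 deg) = 2.047940 rad
AF = |sin(10*2.047940/2) / (10*sin(2.047940/2))| = 0.08519

0.08519


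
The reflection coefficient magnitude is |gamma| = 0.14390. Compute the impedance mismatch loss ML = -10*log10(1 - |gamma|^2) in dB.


ML = -10 * log10(1 - 0.14390^2) = -10 * log10(0.97929279) = 0.09087 dB

0.09087 dB


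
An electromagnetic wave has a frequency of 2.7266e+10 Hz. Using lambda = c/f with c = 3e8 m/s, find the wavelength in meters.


lambda = c / f = 3.0000e+08 / 2.7266e+10 = 0.01100 m

0.01100 m


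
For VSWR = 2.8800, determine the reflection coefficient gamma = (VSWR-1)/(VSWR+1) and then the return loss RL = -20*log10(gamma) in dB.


gamma = (2.8800 - 1) / (2.8800 + 1) = 0.4845361
RL = -20 * log10(0.4845361) = 6.293 dB

6.293 dB


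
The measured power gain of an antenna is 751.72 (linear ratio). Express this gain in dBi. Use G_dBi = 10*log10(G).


G_dBi = 10 * log10(751.72) = 28.76 dBi

28.76 dBi


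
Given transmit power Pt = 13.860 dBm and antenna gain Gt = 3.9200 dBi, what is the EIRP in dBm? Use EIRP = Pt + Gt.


EIRP = Pt + Gt = 13.860 + 3.9200 = 17.78 dBm

17.78 dBm


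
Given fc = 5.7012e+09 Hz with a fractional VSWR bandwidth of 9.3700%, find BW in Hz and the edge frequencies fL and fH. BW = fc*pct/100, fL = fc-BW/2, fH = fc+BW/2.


BW = 5.7012e+09 * 9.3700/100 = 5.342024e+08 Hz
fL = 5.7012e+09 - 5.342024e+08/2 = 5.434e+09 Hz
fH = 5.7012e+09 + 5.342024e+08/2 = 5.968e+09 Hz

BW=5.342e+08 Hz, fL=5.434e+09 Hz, fH=5.968e+09 Hz


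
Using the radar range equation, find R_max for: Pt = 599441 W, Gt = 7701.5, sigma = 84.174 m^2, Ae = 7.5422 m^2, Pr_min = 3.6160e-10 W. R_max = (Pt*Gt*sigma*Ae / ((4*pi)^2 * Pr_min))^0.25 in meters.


R^4 = 599441*7701.5*84.174*7.5422 / ((4*pi)^2 * 3.6160e-10) = 5.132744e+19
R_max = 5.132744e+19^0.25 = 84642 m

84642 m


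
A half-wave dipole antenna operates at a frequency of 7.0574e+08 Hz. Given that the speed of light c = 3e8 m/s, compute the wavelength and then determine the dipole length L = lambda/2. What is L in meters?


lambda = c / f = 3.0000e+08 / 7.0574e+08 = 0.4250857 m
L = lambda / 2 = 0.4250857 / 2 = 0.2125 m

0.2125 m


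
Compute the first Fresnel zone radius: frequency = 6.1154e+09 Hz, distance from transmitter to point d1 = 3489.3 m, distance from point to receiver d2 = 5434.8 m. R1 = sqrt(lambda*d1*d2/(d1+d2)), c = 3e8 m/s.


lambda = c / f = 3.0000e+08 / 6.1154e+09 = 0.04905648 m
R1 = sqrt(0.04905648 * 3489.3 * 5434.8 / (3489.3 + 5434.8)) = 10.21 m

10.21 m


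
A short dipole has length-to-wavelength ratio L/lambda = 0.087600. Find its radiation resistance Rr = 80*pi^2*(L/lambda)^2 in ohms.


Rr = 80 * pi^2 * (0.087600)^2 = 80 * 9.869604 * 7.673760e-03 = 6.059 ohm

6.059 ohm


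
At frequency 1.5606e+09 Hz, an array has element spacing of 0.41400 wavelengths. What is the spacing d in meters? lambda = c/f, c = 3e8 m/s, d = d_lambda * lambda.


lambda = c / f = 3.0000e+08 / 1.5606e+09 = 0.1922338 m
d = 0.41400 * 0.1922338 = 0.07958 m

0.07958 m


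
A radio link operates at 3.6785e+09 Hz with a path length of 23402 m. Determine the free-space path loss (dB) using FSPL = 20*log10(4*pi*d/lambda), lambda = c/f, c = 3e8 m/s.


lambda = c / f = 3.0000e+08 / 3.6785e+09 = 0.08155498 m
FSPL = 20 * log10(4*pi*23402/0.08155498) = 131.1 dB

131.1 dB


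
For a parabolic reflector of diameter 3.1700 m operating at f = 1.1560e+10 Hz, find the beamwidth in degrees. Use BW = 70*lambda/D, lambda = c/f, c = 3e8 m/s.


lambda = c / f = 3.0000e+08 / 1.1560e+10 = 0.02595156 m
BW = 70 * 0.02595156 / 3.1700 = 0.5731 deg

0.5731 deg


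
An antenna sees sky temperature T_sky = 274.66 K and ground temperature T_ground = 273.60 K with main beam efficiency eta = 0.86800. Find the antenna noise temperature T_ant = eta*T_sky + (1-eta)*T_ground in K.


T_ant = 0.86800 * 274.66 + (1 - 0.86800) * 273.60 = 274.5 K

274.5 K


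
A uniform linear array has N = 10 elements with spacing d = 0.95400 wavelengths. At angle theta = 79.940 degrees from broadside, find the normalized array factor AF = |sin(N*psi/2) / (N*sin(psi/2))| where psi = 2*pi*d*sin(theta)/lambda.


psi = 2*pi*0.95400*sin(79.940 deg) = 5.902001 rad
AF = |sin(10*5.902001/2) / (10*sin(5.902001/2))| = 0.4985

0.4985


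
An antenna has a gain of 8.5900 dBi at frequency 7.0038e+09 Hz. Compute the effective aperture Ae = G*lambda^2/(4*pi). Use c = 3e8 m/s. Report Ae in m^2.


lambda = c / f = 3.0000e+08 / 7.0038e+09 = 0.04283389 m
G_linear = 10^(8.5900/10) = 7.227698
Ae = G_linear * lambda^2 / (4*pi) = 7.227698 * 0.04283389^2 / (4*pi) = 1.055e-03 m^2

1.055e-03 m^2


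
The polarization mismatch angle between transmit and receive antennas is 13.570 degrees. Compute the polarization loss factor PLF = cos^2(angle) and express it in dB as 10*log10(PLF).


PLF_linear = cos^2(13.570 deg) = 0.9449473
PLF_dB = 10 * log10(0.9449473) = -0.2459 dB

-0.2459 dB


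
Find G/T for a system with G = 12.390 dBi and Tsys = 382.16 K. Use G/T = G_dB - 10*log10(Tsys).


G/T = 12.390 - 10*log10(382.16) = 12.390 - 25.82245 = -13.43 dB/K

-13.43 dB/K


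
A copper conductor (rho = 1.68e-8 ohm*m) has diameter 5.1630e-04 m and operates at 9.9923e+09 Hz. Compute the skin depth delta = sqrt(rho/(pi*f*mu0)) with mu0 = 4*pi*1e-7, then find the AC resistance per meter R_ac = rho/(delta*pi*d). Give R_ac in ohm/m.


delta = sqrt(1.68e-8 / (pi * 9.9923e+09 * 4*pi*1e-7)) = 6.525924e-07 m
R_ac = 1.68e-8 / (6.525924e-07 * pi * 5.1630e-04) = 15.87 ohm/m

15.87 ohm/m


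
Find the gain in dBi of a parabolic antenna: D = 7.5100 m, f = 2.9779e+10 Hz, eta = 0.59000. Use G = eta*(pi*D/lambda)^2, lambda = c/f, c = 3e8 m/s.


lambda = c / f = 3.0000e+08 / 2.9779e+10 = 0.01007421 m
G_linear = 0.59000 * (pi * 7.5100 / 0.01007421)^2 = 3.236008e+06
G_dBi = 10 * log10(3.236008e+06) = 65.10 dBi

65.10 dBi


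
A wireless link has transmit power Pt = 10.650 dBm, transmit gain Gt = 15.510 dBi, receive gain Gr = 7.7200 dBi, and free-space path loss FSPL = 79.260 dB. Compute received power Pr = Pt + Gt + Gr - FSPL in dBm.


Pr = 10.650 + 15.510 + 7.7200 - 79.260 = -45.38 dBm

-45.38 dBm


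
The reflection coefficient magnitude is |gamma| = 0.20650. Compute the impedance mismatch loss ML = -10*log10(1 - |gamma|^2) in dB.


ML = -10 * log10(1 - 0.20650^2) = -10 * log10(0.95735775) = 0.1893 dB

0.1893 dB


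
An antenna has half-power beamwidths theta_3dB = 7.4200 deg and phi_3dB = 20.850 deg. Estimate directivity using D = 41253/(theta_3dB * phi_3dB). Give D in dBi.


D_linear = 41253 / (7.4200 * 20.850) = 266.6524
D_dBi = 10 * log10(266.6524) = 24.26 dBi

24.26 dBi


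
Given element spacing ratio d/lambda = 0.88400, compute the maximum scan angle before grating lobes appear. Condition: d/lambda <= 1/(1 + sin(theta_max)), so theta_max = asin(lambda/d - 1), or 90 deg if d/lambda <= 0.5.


lambda/d - 1 = 1/0.88400 - 1 = 0.1312217
theta_max = asin(0.1312217) = 7.540 deg

7.540 deg


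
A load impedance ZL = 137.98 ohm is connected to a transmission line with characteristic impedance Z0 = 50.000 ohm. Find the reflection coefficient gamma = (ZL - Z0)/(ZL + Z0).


gamma = (137.98 - 50.000) / (137.98 + 50.000) = 0.4680

0.4680


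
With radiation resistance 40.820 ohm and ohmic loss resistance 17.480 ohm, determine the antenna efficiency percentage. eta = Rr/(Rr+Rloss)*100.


eta = 40.820 / (40.820 + 17.480) * 100 = 70.02%

70.02%


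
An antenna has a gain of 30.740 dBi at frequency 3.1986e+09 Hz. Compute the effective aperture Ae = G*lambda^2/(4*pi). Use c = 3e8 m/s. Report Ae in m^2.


lambda = c / f = 3.0000e+08 / 3.1986e+09 = 0.09379103 m
G_linear = 10^(30.740/10) = 1185.769
Ae = G_linear * lambda^2 / (4*pi) = 1185.769 * 0.09379103^2 / (4*pi) = 0.8301 m^2

0.8301 m^2


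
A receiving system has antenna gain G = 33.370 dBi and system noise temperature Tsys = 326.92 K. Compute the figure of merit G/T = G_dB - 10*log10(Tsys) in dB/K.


G/T = 33.370 - 10*log10(326.92) = 33.370 - 25.14441 = 8.226 dB/K

8.226 dB/K


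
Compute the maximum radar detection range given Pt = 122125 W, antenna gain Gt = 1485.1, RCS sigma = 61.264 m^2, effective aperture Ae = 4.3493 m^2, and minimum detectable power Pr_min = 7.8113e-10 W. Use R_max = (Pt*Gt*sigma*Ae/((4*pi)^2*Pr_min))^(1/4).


R^4 = 122125*1485.1*61.264*4.3493 / ((4*pi)^2 * 7.8113e-10) = 3.917797e+17
R_max = 3.917797e+17^0.25 = 25018 m

25018 m


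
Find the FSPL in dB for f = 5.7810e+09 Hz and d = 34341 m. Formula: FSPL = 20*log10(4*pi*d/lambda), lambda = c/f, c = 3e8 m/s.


lambda = c / f = 3.0000e+08 / 5.7810e+09 = 0.05189414 m
FSPL = 20 * log10(4*pi*34341/0.05189414) = 138.4 dB

138.4 dB


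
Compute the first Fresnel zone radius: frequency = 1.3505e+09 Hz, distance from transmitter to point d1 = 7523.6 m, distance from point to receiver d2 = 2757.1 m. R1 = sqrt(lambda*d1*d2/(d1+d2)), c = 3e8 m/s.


lambda = c / f = 3.0000e+08 / 1.3505e+09 = 0.2221399 m
R1 = sqrt(0.2221399 * 7523.6 * 2757.1 / (7523.6 + 2757.1)) = 21.17 m

21.17 m


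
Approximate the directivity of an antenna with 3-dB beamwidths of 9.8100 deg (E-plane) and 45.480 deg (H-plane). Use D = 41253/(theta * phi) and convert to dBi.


D_linear = 41253 / (9.8100 * 45.480) = 92.46259
D_dBi = 10 * log10(92.46259) = 19.66 dBi

19.66 dBi


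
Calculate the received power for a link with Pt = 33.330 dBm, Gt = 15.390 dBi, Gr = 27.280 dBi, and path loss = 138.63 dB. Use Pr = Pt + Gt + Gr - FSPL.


Pr = 33.330 + 15.390 + 27.280 - 138.63 = -62.63 dBm

-62.63 dBm


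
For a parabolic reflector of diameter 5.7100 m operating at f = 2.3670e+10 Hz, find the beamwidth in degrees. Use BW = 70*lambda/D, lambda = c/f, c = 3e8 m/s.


lambda = c / f = 3.0000e+08 / 2.3670e+10 = 0.01267427 m
BW = 70 * 0.01267427 / 5.7100 = 0.1554 deg

0.1554 deg


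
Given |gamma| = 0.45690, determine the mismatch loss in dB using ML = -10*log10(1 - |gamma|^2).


ML = -10 * log10(1 - 0.45690^2) = -10 * log10(0.79124239) = 1.017 dB

1.017 dB


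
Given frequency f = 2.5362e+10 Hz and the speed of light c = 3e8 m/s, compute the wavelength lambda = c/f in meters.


lambda = c / f = 3.0000e+08 / 2.5362e+10 = 0.01183 m

0.01183 m


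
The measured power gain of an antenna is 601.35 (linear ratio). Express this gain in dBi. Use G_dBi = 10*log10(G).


G_dBi = 10 * log10(601.35) = 27.79 dBi

27.79 dBi


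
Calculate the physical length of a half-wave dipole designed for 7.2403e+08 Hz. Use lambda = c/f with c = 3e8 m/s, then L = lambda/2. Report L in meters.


lambda = c / f = 3.0000e+08 / 7.2403e+08 = 0.4143475 m
L = lambda / 2 = 0.4143475 / 2 = 0.2072 m

0.2072 m


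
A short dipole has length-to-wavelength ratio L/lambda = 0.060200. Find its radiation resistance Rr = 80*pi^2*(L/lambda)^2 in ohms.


Rr = 80 * pi^2 * (0.060200)^2 = 80 * 9.869604 * 3.624040e-03 = 2.861 ohm

2.861 ohm


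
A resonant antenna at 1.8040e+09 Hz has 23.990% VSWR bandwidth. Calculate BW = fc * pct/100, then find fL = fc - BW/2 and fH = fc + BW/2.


BW = 1.8040e+09 * 23.990/100 = 4.327796e+08 Hz
fL = 1.8040e+09 - 4.327796e+08/2 = 1.588e+09 Hz
fH = 1.8040e+09 + 4.327796e+08/2 = 2.020e+09 Hz

BW=4.328e+08 Hz, fL=1.588e+09 Hz, fH=2.020e+09 Hz


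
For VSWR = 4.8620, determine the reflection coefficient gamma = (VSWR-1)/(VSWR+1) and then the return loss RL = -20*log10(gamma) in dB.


gamma = (4.8620 - 1) / (4.8620 + 1) = 0.6588195
RL = -20 * log10(0.6588195) = 3.625 dB

3.625 dB


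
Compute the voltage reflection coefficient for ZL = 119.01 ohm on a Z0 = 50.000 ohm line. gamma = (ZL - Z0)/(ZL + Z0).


gamma = (119.01 - 50.000) / (119.01 + 50.000) = 0.4083

0.4083


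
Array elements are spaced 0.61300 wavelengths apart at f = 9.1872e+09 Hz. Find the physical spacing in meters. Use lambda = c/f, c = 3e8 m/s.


lambda = c / f = 3.0000e+08 / 9.1872e+09 = 0.03265413 m
d = 0.61300 * 0.03265413 = 0.02002 m

0.02002 m


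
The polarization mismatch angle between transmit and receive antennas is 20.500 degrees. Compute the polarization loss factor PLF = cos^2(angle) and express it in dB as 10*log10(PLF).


PLF_linear = cos^2(20.500 deg) = 0.8773548
PLF_dB = 10 * log10(0.8773548) = -0.5682 dB

-0.5682 dB


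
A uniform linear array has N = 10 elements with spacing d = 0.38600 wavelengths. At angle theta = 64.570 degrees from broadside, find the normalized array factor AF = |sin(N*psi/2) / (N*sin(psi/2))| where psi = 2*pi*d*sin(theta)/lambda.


psi = 2*pi*0.38600*sin(64.570 deg) = 2.190323 rad
AF = |sin(10*2.190323/2) / (10*sin(2.190323/2))| = 0.1124

0.1124


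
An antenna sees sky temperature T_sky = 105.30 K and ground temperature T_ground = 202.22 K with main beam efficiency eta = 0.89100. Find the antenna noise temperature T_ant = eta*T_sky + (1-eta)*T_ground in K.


T_ant = 0.89100 * 105.30 + (1 - 0.89100) * 202.22 = 115.9 K

115.9 K


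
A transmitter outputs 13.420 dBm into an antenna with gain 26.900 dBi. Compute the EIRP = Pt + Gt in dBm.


EIRP = Pt + Gt = 13.420 + 26.900 = 40.32 dBm

40.32 dBm


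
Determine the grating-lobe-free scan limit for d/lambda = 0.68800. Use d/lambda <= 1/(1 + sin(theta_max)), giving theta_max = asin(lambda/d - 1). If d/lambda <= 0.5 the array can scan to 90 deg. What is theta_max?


lambda/d - 1 = 1/0.68800 - 1 = 0.4534884
theta_max = asin(0.4534884) = 26.97 deg

26.97 deg


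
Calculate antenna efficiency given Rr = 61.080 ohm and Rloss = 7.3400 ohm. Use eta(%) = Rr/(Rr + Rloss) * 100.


eta = 61.080 / (61.080 + 7.3400) * 100 = 89.27%

89.27%


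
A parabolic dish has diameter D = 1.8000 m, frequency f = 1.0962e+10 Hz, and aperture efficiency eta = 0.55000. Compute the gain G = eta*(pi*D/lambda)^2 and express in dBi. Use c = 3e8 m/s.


lambda = c / f = 3.0000e+08 / 1.0962e+10 = 0.02736727 m
G_linear = 0.55000 * (pi * 1.8000 / 0.02736727)^2 = 23482.51
G_dBi = 10 * log10(23482.51) = 43.71 dBi

43.71 dBi


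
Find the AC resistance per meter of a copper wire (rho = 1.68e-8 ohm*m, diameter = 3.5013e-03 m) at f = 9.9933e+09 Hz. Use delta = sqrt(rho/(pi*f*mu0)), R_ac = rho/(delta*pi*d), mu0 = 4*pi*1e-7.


delta = sqrt(1.68e-8 / (pi * 9.9933e+09 * 4*pi*1e-7)) = 6.525598e-07 m
R_ac = 1.68e-8 / (6.525598e-07 * pi * 3.5013e-03) = 2.341 ohm/m

2.341 ohm/m


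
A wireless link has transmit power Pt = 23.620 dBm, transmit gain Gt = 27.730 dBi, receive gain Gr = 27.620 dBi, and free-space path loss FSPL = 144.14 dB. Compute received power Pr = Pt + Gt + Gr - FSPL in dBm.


Pr = 23.620 + 27.730 + 27.620 - 144.14 = -65.17 dBm

-65.17 dBm


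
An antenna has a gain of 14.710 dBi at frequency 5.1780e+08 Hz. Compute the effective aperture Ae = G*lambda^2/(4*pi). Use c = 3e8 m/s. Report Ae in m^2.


lambda = c / f = 3.0000e+08 / 5.1780e+08 = 0.5793743 m
G_linear = 10^(14.710/10) = 29.58012
Ae = G_linear * lambda^2 / (4*pi) = 29.58012 * 0.5793743^2 / (4*pi) = 0.7901 m^2

0.7901 m^2


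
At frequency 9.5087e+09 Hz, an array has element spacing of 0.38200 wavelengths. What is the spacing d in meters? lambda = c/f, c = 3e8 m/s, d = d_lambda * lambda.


lambda = c / f = 3.0000e+08 / 9.5087e+09 = 0.03155005 m
d = 0.38200 * 0.03155005 = 0.01205 m

0.01205 m


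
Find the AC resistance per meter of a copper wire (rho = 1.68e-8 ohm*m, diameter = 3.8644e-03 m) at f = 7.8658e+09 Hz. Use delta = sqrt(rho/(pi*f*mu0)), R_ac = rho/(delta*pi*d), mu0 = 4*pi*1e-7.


delta = sqrt(1.68e-8 / (pi * 7.8658e+09 * 4*pi*1e-7)) = 7.355350e-07 m
R_ac = 1.68e-8 / (7.355350e-07 * pi * 3.8644e-03) = 1.881 ohm/m

1.881 ohm/m


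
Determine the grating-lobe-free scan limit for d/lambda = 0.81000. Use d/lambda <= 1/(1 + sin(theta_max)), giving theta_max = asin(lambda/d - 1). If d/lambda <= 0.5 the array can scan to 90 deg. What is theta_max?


lambda/d - 1 = 1/0.81000 - 1 = 0.2345679
theta_max = asin(0.2345679) = 13.57 deg

13.57 deg


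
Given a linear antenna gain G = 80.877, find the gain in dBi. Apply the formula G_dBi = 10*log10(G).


G_dBi = 10 * log10(80.877) = 19.08 dBi

19.08 dBi


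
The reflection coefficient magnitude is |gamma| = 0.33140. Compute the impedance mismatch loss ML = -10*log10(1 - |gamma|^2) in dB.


ML = -10 * log10(1 - 0.33140^2) = -10 * log10(0.89017404) = 0.5053 dB

0.5053 dB


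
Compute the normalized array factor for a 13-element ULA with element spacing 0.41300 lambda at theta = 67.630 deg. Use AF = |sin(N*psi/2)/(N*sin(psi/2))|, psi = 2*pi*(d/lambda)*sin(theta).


psi = 2*pi*0.41300*sin(67.630 deg) = 2.399673 rad
AF = |sin(13*2.399673/2) / (13*sin(2.399673/2))| = 9.068e-03

9.068e-03


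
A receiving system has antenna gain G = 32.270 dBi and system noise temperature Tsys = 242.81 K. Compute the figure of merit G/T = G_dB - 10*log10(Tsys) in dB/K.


G/T = 32.270 - 10*log10(242.81) = 32.270 - 23.85267 = 8.417 dB/K

8.417 dB/K


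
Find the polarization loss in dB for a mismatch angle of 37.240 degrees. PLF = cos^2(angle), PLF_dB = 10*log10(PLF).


PLF_linear = cos^2(37.240 deg) = 0.6337874
PLF_dB = 10 * log10(0.6337874) = -1.981 dB

-1.981 dB


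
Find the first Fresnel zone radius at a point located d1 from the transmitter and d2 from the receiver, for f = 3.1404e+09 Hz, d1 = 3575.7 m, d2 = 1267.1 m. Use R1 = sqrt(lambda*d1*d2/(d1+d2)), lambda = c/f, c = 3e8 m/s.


lambda = c / f = 3.0000e+08 / 3.1404e+09 = 0.09552923 m
R1 = sqrt(0.09552923 * 3575.7 * 1267.1 / (3575.7 + 1267.1)) = 9.454 m

9.454 m


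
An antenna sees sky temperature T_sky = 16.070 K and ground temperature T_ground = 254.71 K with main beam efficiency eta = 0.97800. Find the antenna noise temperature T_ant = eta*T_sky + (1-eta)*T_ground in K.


T_ant = 0.97800 * 16.070 + (1 - 0.97800) * 254.71 = 21.32 K

21.32 K


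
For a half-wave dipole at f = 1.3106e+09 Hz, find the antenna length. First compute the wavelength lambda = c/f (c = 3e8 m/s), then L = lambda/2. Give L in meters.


lambda = c / f = 3.0000e+08 / 1.3106e+09 = 0.2289028 m
L = lambda / 2 = 0.2289028 / 2 = 0.1145 m

0.1145 m


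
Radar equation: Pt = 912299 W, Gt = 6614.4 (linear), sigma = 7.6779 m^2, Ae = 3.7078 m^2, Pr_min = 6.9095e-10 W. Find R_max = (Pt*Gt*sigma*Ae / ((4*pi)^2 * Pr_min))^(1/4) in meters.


R^4 = 912299*6614.4*7.6779*3.7078 / ((4*pi)^2 * 6.9095e-10) = 1.574418e+18
R_max = 1.574418e+18^0.25 = 35423 m

35423 m


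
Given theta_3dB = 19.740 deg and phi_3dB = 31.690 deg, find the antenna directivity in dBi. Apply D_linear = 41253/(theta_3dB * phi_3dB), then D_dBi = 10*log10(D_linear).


D_linear = 41253 / (19.740 * 31.690) = 65.94565
D_dBi = 10 * log10(65.94565) = 18.19 dBi

18.19 dBi


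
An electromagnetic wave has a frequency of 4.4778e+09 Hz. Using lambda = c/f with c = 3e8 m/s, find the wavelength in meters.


lambda = c / f = 3.0000e+08 / 4.4778e+09 = 0.06700 m

0.06700 m


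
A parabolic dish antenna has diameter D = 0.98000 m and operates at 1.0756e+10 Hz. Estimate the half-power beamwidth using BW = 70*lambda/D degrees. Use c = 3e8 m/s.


lambda = c / f = 3.0000e+08 / 1.0756e+10 = 0.02789141 m
BW = 70 * 0.02789141 / 0.98000 = 1.992 deg

1.992 deg


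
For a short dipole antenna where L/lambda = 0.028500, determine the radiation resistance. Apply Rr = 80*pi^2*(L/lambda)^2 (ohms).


Rr = 80 * pi^2 * (0.028500)^2 = 80 * 9.869604 * 8.122500e-04 = 0.6413 ohm

0.6413 ohm


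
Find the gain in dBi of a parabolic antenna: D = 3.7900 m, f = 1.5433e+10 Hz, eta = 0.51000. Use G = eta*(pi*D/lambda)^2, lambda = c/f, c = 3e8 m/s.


lambda = c / f = 3.0000e+08 / 1.5433e+10 = 0.01943886 m
G_linear = 0.51000 * (pi * 3.7900 / 0.01943886)^2 = 191340.4
G_dBi = 10 * log10(191340.4) = 52.82 dBi

52.82 dBi


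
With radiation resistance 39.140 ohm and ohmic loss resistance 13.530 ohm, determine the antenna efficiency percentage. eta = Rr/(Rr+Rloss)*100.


eta = 39.140 / (39.140 + 13.530) * 100 = 74.31%

74.31%


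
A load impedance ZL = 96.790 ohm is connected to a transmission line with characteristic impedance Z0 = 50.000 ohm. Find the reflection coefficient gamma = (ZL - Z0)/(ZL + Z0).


gamma = (96.790 - 50.000) / (96.790 + 50.000) = 0.3188

0.3188


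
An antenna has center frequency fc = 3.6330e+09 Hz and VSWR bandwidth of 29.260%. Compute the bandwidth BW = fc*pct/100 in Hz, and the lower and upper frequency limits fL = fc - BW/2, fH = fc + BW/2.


BW = 3.6330e+09 * 29.260/100 = 1.063016e+09 Hz
fL = 3.6330e+09 - 1.063016e+09/2 = 3.101e+09 Hz
fH = 3.6330e+09 + 1.063016e+09/2 = 4.165e+09 Hz

BW=1.063e+09 Hz, fL=3.101e+09 Hz, fH=4.165e+09 Hz


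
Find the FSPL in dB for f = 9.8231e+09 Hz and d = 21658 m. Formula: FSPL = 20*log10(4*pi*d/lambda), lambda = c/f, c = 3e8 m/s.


lambda = c / f = 3.0000e+08 / 9.8231e+09 = 0.03054026 m
FSPL = 20 * log10(4*pi*21658/0.03054026) = 139.0 dB

139.0 dB


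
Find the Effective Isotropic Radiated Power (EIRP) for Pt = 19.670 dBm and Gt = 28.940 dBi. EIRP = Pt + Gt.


EIRP = Pt + Gt = 19.670 + 28.940 = 48.61 dBm

48.61 dBm


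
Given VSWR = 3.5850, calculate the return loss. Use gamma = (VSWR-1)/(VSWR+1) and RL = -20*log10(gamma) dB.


gamma = (3.5850 - 1) / (3.5850 + 1) = 0.5637950
RL = -20 * log10(0.5637950) = 4.978 dB

4.978 dB


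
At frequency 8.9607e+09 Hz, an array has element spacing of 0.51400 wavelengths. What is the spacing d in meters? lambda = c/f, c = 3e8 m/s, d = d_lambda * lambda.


lambda = c / f = 3.0000e+08 / 8.9607e+09 = 0.03347953 m
d = 0.51400 * 0.03347953 = 0.01721 m

0.01721 m


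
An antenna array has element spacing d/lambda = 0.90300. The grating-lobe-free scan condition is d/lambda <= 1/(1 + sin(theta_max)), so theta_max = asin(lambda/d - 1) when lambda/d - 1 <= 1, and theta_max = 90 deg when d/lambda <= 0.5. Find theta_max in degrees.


lambda/d - 1 = 1/0.90300 - 1 = 0.1074197
theta_max = asin(0.1074197) = 6.167 deg

6.167 deg


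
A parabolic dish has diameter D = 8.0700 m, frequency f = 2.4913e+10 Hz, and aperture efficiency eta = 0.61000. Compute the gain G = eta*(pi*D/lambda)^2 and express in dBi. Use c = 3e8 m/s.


lambda = c / f = 3.0000e+08 / 2.4913e+10 = 0.01204191 m
G_linear = 0.61000 * (pi * 8.0700 / 0.01204191)^2 = 2.703871e+06
G_dBi = 10 * log10(2.703871e+06) = 64.32 dBi

64.32 dBi


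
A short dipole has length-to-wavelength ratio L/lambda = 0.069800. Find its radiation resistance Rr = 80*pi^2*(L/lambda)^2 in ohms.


Rr = 80 * pi^2 * (0.069800)^2 = 80 * 9.869604 * 4.872040e-03 = 3.847 ohm

3.847 ohm


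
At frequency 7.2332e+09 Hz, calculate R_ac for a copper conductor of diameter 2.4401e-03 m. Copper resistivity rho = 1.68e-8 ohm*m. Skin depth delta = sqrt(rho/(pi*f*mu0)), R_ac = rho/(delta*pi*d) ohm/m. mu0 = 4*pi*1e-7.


delta = sqrt(1.68e-8 / (pi * 7.2332e+09 * 4*pi*1e-7)) = 7.670250e-07 m
R_ac = 1.68e-8 / (7.670250e-07 * pi * 2.4401e-03) = 2.857 ohm/m

2.857 ohm/m


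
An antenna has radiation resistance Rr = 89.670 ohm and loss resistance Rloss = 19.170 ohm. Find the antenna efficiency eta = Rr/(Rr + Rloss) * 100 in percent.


eta = 89.670 / (89.670 + 19.170) * 100 = 82.39%

82.39%


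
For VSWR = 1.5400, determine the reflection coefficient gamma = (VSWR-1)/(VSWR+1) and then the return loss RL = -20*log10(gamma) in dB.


gamma = (1.5400 - 1) / (1.5400 + 1) = 0.2125984
RL = -20 * log10(0.2125984) = 13.45 dB

13.45 dB


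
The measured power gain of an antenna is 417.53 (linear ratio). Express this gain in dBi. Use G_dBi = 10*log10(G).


G_dBi = 10 * log10(417.53) = 26.21 dBi

26.21 dBi


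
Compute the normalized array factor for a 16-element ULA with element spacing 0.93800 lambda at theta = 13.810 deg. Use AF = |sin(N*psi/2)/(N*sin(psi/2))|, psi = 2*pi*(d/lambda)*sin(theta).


psi = 2*pi*0.93800*sin(13.810 deg) = 1.406826 rad
AF = |sin(16*1.406826/2) / (16*sin(1.406826/2))| = 0.09340

0.09340


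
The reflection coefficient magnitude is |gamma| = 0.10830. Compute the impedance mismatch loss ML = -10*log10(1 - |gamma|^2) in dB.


ML = -10 * log10(1 - 0.10830^2) = -10 * log10(0.98827111) = 0.05124 dB

0.05124 dB


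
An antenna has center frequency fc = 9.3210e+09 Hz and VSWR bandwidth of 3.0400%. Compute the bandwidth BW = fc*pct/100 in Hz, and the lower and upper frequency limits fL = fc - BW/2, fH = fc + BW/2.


BW = 9.3210e+09 * 3.0400/100 = 2.833584e+08 Hz
fL = 9.3210e+09 - 2.833584e+08/2 = 9.179e+09 Hz
fH = 9.3210e+09 + 2.833584e+08/2 = 9.463e+09 Hz

BW=2.834e+08 Hz, fL=9.179e+09 Hz, fH=9.463e+09 Hz


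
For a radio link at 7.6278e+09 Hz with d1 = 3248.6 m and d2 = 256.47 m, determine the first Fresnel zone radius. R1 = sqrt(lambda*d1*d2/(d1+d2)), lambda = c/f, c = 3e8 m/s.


lambda = c / f = 3.0000e+08 / 7.6278e+09 = 0.03932982 m
R1 = sqrt(0.03932982 * 3248.6 * 256.47 / (3248.6 + 256.47)) = 3.058 m

3.058 m


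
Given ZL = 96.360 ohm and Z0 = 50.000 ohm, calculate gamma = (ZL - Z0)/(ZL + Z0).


gamma = (96.360 - 50.000) / (96.360 + 50.000) = 0.3168

0.3168


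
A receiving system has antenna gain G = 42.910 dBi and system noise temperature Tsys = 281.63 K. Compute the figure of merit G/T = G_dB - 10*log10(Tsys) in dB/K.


G/T = 42.910 - 10*log10(281.63) = 42.910 - 24.49679 = 18.41 dB/K

18.41 dB/K


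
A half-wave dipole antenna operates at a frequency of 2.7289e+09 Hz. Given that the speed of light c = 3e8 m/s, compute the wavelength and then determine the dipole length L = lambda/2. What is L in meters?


lambda = c / f = 3.0000e+08 / 2.7289e+09 = 0.1099344 m
L = lambda / 2 = 0.1099344 / 2 = 0.05497 m

0.05497 m


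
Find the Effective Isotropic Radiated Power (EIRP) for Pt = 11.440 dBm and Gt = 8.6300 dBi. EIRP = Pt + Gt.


EIRP = Pt + Gt = 11.440 + 8.6300 = 20.07 dBm

20.07 dBm


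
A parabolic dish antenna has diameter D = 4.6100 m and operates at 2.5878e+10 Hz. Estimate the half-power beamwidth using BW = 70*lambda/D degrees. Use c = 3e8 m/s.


lambda = c / f = 3.0000e+08 / 2.5878e+10 = 0.01159286 m
BW = 70 * 0.01159286 / 4.6100 = 0.1760 deg

0.1760 deg


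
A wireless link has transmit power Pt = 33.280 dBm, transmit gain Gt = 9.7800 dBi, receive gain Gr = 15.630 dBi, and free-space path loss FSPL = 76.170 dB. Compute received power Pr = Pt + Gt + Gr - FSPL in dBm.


Pr = 33.280 + 9.7800 + 15.630 - 76.170 = -17.48 dBm

-17.48 dBm


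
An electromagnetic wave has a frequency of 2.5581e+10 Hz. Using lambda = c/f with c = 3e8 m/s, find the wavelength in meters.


lambda = c / f = 3.0000e+08 / 2.5581e+10 = 0.01173 m

0.01173 m


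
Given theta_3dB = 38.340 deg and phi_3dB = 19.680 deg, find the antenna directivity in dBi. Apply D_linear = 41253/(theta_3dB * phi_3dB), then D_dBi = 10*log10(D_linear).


D_linear = 41253 / (38.340 * 19.680) = 54.67368
D_dBi = 10 * log10(54.67368) = 17.38 dBi

17.38 dBi


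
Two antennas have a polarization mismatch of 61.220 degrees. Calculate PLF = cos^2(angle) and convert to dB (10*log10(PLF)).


PLF_linear = cos^2(61.220 deg) = 0.2317919
PLF_dB = 10 * log10(0.2317919) = -6.349 dB

-6.349 dB


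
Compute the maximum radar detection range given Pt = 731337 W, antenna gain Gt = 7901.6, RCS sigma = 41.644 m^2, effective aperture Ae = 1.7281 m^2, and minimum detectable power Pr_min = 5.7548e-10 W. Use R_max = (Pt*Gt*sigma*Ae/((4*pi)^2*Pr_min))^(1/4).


R^4 = 731337*7901.6*41.644*1.7281 / ((4*pi)^2 * 5.7548e-10) = 4.576189e+18
R_max = 4.576189e+18^0.25 = 46252 m

46252 m


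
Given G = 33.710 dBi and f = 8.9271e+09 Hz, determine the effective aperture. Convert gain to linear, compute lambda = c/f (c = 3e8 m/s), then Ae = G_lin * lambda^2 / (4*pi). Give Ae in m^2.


lambda = c / f = 3.0000e+08 / 8.9271e+09 = 0.03360554 m
G_linear = 10^(33.710/10) = 2349.633
Ae = G_linear * lambda^2 / (4*pi) = 2349.633 * 0.03360554^2 / (4*pi) = 0.2112 m^2

0.2112 m^2


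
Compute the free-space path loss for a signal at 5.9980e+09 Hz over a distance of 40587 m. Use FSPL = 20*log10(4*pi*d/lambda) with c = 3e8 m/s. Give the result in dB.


lambda = c / f = 3.0000e+08 / 5.9980e+09 = 0.05001667 m
FSPL = 20 * log10(4*pi*40587/0.05001667) = 140.2 dB

140.2 dB


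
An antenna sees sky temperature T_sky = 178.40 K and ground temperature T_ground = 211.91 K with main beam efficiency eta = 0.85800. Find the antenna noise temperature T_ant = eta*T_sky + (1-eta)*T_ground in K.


T_ant = 0.85800 * 178.40 + (1 - 0.85800) * 211.91 = 183.2 K

183.2 K


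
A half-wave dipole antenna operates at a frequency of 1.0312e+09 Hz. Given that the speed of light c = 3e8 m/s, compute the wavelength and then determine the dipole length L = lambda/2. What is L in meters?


lambda = c / f = 3.0000e+08 / 1.0312e+09 = 0.2909232 m
L = lambda / 2 = 0.2909232 / 2 = 0.1455 m

0.1455 m


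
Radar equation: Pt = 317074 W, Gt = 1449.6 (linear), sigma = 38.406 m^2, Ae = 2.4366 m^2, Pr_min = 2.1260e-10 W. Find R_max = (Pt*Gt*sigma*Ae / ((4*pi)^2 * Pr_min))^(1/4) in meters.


R^4 = 317074*1449.6*38.406*2.4366 / ((4*pi)^2 * 2.1260e-10) = 1.281177e+18
R_max = 1.281177e+18^0.25 = 33644 m

33644 m


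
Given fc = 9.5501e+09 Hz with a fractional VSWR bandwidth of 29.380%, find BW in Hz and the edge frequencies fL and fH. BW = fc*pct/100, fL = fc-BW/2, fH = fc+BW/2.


BW = 9.5501e+09 * 29.380/100 = 2.805819e+09 Hz
fL = 9.5501e+09 - 2.805819e+09/2 = 8.147e+09 Hz
fH = 9.5501e+09 + 2.805819e+09/2 = 1.095e+10 Hz

BW=2.806e+09 Hz, fL=8.147e+09 Hz, fH=1.095e+10 Hz


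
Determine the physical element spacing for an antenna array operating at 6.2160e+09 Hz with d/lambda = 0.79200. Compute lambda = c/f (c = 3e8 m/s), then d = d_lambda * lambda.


lambda = c / f = 3.0000e+08 / 6.2160e+09 = 0.04826255 m
d = 0.79200 * 0.04826255 = 0.03822 m

0.03822 m


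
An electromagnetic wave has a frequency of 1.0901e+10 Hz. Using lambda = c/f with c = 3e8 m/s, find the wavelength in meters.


lambda = c / f = 3.0000e+08 / 1.0901e+10 = 0.02752 m

0.02752 m


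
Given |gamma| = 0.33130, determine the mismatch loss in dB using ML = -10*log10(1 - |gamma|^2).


ML = -10 * log10(1 - 0.33130^2) = -10 * log10(0.89024031) = 0.5049 dB

0.5049 dB


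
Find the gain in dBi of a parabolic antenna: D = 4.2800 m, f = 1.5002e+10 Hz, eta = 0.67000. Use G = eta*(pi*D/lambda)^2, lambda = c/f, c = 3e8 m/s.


lambda = c / f = 3.0000e+08 / 1.5002e+10 = 0.01999733 m
G_linear = 0.67000 * (pi * 4.2800 / 0.01999733)^2 = 302913.1
G_dBi = 10 * log10(302913.1) = 54.81 dBi

54.81 dBi


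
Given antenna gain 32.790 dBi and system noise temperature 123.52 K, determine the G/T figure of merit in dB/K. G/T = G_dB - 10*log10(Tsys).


G/T = 32.790 - 10*log10(123.52) = 32.790 - 20.91737 = 11.87 dB/K

11.87 dB/K


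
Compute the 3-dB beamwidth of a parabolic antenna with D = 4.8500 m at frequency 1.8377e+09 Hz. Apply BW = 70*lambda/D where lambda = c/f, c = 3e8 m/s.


lambda = c / f = 3.0000e+08 / 1.8377e+09 = 0.1632475 m
BW = 70 * 0.1632475 / 4.8500 = 2.356 deg

2.356 deg


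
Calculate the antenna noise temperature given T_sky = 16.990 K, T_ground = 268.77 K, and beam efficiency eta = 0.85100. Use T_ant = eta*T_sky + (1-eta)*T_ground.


T_ant = 0.85100 * 16.990 + (1 - 0.85100) * 268.77 = 54.51 K

54.51 K


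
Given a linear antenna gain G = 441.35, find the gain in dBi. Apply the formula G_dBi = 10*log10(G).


G_dBi = 10 * log10(441.35) = 26.45 dBi

26.45 dBi


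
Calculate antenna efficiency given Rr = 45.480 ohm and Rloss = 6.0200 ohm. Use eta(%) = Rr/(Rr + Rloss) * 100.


eta = 45.480 / (45.480 + 6.0200) * 100 = 88.31%

88.31%


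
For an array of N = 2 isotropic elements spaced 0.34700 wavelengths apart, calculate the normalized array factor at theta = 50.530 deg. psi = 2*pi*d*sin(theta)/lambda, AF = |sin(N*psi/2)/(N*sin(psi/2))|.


psi = 2*pi*0.34700*sin(50.530 deg) = 1.683072 rad
AF = |sin(2*1.683072/2) / (2*sin(1.683072/2))| = 0.6663

0.6663


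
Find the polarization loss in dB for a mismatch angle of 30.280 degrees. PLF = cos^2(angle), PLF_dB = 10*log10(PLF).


PLF_linear = cos^2(30.280 deg) = 0.7457559
PLF_dB = 10 * log10(0.7457559) = -1.274 dB

-1.274 dB


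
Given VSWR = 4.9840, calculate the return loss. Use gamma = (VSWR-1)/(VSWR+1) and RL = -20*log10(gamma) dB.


gamma = (4.9840 - 1) / (4.9840 + 1) = 0.6657754
RL = -20 * log10(0.6657754) = 3.533 dB

3.533 dB


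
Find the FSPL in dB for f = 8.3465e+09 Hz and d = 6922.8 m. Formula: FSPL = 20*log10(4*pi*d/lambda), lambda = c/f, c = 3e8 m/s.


lambda = c / f = 3.0000e+08 / 8.3465e+09 = 0.03594321 m
FSPL = 20 * log10(4*pi*6922.8/0.03594321) = 127.7 dB

127.7 dB


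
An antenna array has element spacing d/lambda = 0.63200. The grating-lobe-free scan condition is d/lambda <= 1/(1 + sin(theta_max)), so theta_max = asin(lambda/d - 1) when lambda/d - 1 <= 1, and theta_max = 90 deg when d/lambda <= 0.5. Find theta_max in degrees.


lambda/d - 1 = 1/0.63200 - 1 = 0.5822785
theta_max = asin(0.5822785) = 35.61 deg

35.61 deg


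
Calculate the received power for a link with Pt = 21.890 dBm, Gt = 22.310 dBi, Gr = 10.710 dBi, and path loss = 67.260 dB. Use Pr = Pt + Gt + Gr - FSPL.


Pr = 21.890 + 22.310 + 10.710 - 67.260 = -12.35 dBm

-12.35 dBm


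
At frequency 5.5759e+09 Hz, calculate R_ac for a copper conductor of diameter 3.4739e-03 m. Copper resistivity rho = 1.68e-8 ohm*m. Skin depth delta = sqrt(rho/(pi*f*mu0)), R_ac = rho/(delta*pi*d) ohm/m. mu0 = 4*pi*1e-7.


delta = sqrt(1.68e-8 / (pi * 5.5759e+09 * 4*pi*1e-7)) = 8.736094e-07 m
R_ac = 1.68e-8 / (8.736094e-07 * pi * 3.4739e-03) = 1.762 ohm/m

1.762 ohm/m


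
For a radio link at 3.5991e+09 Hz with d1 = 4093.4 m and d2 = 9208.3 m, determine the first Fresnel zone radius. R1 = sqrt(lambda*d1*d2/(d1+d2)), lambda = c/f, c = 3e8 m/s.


lambda = c / f = 3.0000e+08 / 3.5991e+09 = 0.08335417 m
R1 = sqrt(0.08335417 * 4093.4 * 9208.3 / (4093.4 + 9208.3)) = 15.37 m

15.37 m


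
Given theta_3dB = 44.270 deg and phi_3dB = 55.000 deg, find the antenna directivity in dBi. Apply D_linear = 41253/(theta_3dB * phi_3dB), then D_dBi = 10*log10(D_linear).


D_linear = 41253 / (44.270 * 55.000) = 16.94273
D_dBi = 10 * log10(16.94273) = 12.29 dBi

12.29 dBi


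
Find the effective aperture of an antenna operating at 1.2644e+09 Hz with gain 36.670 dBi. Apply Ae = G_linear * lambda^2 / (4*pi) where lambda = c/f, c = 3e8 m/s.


lambda = c / f = 3.0000e+08 / 1.2644e+09 = 0.2372667 m
G_linear = 10^(36.670/10) = 4645.153
Ae = G_linear * lambda^2 / (4*pi) = 4645.153 * 0.2372667^2 / (4*pi) = 20.81 m^2

20.81 m^2


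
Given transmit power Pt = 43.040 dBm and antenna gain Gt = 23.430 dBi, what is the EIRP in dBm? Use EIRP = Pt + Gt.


EIRP = Pt + Gt = 43.040 + 23.430 = 66.47 dBm

66.47 dBm


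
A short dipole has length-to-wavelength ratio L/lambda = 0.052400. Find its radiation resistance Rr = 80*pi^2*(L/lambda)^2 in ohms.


Rr = 80 * pi^2 * (0.052400)^2 = 80 * 9.869604 * 2.745760e-03 = 2.168 ohm

2.168 ohm


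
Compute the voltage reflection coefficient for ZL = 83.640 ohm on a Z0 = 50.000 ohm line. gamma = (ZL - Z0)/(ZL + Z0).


gamma = (83.640 - 50.000) / (83.640 + 50.000) = 0.2517

0.2517


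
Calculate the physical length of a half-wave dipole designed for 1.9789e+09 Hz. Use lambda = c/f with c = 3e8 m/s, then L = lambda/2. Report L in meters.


lambda = c / f = 3.0000e+08 / 1.9789e+09 = 0.1515994 m
L = lambda / 2 = 0.1515994 / 2 = 0.07580 m

0.07580 m


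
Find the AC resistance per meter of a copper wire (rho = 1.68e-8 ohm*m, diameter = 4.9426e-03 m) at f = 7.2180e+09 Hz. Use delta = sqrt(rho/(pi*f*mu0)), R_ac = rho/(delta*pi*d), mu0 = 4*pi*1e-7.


delta = sqrt(1.68e-8 / (pi * 7.2180e+09 * 4*pi*1e-7)) = 7.678322e-07 m
R_ac = 1.68e-8 / (7.678322e-07 * pi * 4.9426e-03) = 1.409 ohm/m

1.409 ohm/m


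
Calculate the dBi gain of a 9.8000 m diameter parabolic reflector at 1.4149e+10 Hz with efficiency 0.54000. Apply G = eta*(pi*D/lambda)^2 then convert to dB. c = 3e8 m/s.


lambda = c / f = 3.0000e+08 / 1.4149e+10 = 0.02120291 m
G_linear = 0.54000 * (pi * 9.8000 / 0.02120291)^2 = 1.138557e+06
G_dBi = 10 * log10(1.138557e+06) = 60.56 dBi

60.56 dBi


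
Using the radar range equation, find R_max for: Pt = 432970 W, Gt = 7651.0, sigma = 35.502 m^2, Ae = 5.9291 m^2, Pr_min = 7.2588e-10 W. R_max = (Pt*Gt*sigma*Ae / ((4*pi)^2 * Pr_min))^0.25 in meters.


R^4 = 432970*7651.0*35.502*5.9291 / ((4*pi)^2 * 7.2588e-10) = 6.083213e+18
R_max = 6.083213e+18^0.25 = 49663 m

49663 m


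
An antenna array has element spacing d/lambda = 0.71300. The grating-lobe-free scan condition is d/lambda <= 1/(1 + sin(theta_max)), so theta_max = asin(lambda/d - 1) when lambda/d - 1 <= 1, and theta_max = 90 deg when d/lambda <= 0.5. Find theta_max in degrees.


lambda/d - 1 = 1/0.71300 - 1 = 0.4025245
theta_max = asin(0.4025245) = 23.74 deg

23.74 deg
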